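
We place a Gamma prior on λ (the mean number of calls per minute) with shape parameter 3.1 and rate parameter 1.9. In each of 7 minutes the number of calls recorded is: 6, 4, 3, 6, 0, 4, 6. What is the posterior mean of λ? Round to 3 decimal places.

Posterior mean ≈ 3.607

Total count ∑xᵢ = 29 over n = 7 minutes.
Gamma is conjugate to the Poisson likelihood: posterior is Gamma(shape = 3.1+29 = 32.1, rate = 1.9+7 = 8.9).
Posterior mean = shape/rate = 32.1/8.9 = 3.607.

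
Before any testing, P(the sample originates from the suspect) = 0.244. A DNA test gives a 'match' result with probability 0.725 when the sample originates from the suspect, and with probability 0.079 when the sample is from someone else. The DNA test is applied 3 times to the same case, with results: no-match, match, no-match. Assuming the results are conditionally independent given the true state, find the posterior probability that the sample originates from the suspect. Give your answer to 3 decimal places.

With H the event that the sample originates from the suspect, the joint likelihood of the observed sequence is P(data|H) = 0.275·0.725·0.275 = 0.054828 and P(data|¬H) = 0.921·0.079·0.921 = 0.067011.
Bayes: P(H|data) = 0.244·0.054828 / (0.244·0.054828 + 0.756·0.067011) = 0.013378/0.064038 = 0.2089.

Posterior P(H) ≈ 0.209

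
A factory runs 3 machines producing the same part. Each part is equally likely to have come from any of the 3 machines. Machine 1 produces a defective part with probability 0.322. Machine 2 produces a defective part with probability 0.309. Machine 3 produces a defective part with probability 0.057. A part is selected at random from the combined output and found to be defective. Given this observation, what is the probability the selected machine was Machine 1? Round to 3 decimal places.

Posterior probability ≈ 0.468

P(defective|M1) = 0.322; P(defective|M2) = 0.309; P(defective|M3) = 0.057.
Prior × likelihood for each source: 0.333333·0.322=0.1073, 0.333333·0.309=0.1030, 0.333333·0.057=0.01900. Summing gives P(defective) = 0.22933.
P(Machine 1 | defective) = 0.1073 / 0.22933 = 0.468.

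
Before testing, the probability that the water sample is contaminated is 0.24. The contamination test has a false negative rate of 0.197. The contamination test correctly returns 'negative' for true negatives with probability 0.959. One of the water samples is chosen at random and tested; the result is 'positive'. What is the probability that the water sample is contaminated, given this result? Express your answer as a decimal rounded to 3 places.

Write H for 'the water sample is contaminated'. Prior odds H:¬H = 0.24/0.76 = 0.31579. For the 'positive' outcome, the likelihood ratio is 0.803/0.041 = 19.585.
Posterior odds = 0.31579 × 19.585 = 6.1849, so P(H|E) = 6.1849/(1+6.1849) = 0.861.

P(H | E) ≈ 0.861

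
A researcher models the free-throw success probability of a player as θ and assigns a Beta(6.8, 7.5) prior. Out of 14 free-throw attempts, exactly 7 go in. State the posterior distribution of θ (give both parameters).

Posterior: Beta(13.8, 14.5)

Observing 7 successes and 7 failures updates Beta(6.8, 7.5) by adding the success and failure counts to the two shape parameters: α = 6.8+7 = 13.8, β = 7.5+7 = 14.5.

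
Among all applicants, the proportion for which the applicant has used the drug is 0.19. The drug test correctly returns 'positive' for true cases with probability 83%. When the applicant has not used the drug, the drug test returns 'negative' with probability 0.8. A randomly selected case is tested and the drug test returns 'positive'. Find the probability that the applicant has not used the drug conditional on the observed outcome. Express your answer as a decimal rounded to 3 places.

P(¬H | E) ≈ 0.507

Write H for 'the applicant has used the drug'. Prior odds H:¬H = 0.19/0.81 = 0.23457. For the 'positive' outcome, the likelihood ratio is 0.83/0.2 = 4.1500.
Posterior odds = 0.23457 × 4.1500 = 0.97346, so P(H|E) = 0.97346/(1+0.97346) = 0.493. Then P(¬H|E) = 1 − 0.493 = 0.507.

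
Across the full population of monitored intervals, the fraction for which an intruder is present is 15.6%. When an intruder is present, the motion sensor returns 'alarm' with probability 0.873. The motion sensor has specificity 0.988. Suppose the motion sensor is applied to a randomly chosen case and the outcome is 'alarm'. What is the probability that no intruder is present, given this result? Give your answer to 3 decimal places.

Let H be the event that an intruder is present. P(H) = 0.156, so P(¬H) = 0.844. With E the 'alarm' result, P(E|H) = 0.873 and P(E|¬H) = 0.012.
P(E) = 0.873·0.156 + 0.012·0.844 = 0.13619 + 0.010128 = 0.14632.
By Bayes' theorem, P(H|E) = 0.13619 / 0.14632 = 0.931. Hence P(¬H|E) = 1 − 0.931 = 0.069.

P(¬H | E) ≈ 0.069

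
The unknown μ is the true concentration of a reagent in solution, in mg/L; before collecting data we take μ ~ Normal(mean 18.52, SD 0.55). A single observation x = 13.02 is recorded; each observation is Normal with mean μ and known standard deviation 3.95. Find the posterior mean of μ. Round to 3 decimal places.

Prior precision 1/τ₀² = 1/0.55² = 3.30579; data precision n/σ² = 1/3.95² = 0.0640923.
Posterior precision = 3.30579 + 0.0640923 = 3.36988.
Posterior mean = (3.30579·18.52 + 0.0640923·13.02) / 3.36988 = 18.415.

Posterior mean ≈ 18.415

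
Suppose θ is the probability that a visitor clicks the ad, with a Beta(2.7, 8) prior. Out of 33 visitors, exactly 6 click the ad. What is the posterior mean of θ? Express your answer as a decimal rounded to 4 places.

Posterior mean ≈ 0.1991

The binomial likelihood is conjugate to the Beta prior: with 6 successes and 27 failures, the posterior is Beta(2.7+6, 8+27) = Beta(8.7, 35).
E[θ | data] = 8.7/(8.7+35) = 0.1991.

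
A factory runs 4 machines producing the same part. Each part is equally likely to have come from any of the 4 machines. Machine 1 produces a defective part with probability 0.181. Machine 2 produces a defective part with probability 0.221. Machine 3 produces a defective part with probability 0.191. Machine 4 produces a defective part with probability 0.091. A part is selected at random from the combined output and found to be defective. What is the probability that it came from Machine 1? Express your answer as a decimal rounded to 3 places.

P(defective|M1) = 0.181; P(defective|M2) = 0.221; P(defective|M3) = 0.191; P(defective|M4) = 0.091.
Prior × likelihood for each source: 0.25·0.181=0.04525, 0.25·0.221=0.05525, 0.25·0.191=0.04775, 0.25·0.091=0.02275. Summing gives P(defective) = 0.17100.
P(Machine 1 | defective) = 0.04525 / 0.17100 = 0.265.

Posterior probability ≈ 0.265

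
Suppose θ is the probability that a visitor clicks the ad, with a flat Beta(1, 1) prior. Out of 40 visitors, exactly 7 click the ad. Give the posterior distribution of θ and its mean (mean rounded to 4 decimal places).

Observing 7 successes and 33 failures updates Beta(1, 1) by adding the success and failure counts to the two shape parameters: α = 1+7 = 8, β = 1+33 = 34.
Posterior mean = α/(α+β) = 8/42 = 0.1905.

Posterior: Beta(8, 34); mean ≈ 0.1905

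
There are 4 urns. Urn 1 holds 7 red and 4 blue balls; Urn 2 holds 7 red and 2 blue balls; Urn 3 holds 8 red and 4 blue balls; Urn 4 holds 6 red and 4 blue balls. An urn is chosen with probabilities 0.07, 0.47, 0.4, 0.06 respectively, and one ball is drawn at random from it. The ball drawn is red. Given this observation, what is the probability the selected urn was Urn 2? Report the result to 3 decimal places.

P(red|Urn 1) = 0.6364; P(red|Urn 2) = 0.7778; P(red|Urn 3) = 0.6667; P(red|Urn 4) = 0.6.
Prior × likelihood for each source: 0.07·0.6364=0.04455, 0.47·0.7778=0.3656, 0.4·0.6667=0.2667, 0.06·0.6=0.03600. Summing gives P(red) = 0.71277.
P(Urn 2 | red) = 0.3656 / 0.71277 = 0.513.

Posterior probability ≈ 0.513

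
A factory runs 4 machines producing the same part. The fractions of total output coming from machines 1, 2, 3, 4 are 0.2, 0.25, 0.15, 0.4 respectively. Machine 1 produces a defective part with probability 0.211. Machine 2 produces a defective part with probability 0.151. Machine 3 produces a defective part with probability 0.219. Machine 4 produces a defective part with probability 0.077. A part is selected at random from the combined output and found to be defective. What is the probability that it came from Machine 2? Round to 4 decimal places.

Posterior probability ≈ 0.2629

P(defective|M1) = 0.211; P(defective|M2) = 0.151; P(defective|M3) = 0.219; P(defective|M4) = 0.077.
Prior × likelihood for each source: 0.2·0.211=0.04220, 0.25·0.151=0.03775, 0.15·0.219=0.03285, 0.4·0.077=0.03080. Summing gives P(defective) = 0.14360.
P(Machine 2 | defective) = 0.03775 / 0.14360 = 0.2629.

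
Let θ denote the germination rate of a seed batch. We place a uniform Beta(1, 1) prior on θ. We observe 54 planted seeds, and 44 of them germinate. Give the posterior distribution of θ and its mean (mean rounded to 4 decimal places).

The binomial likelihood is conjugate to the Beta prior: with 44 successes and 10 failures, the posterior is Beta(1+44, 1+10) = Beta(45, 11).
E[θ | data] = 45/(45+11) = 0.8036.

Posterior: Beta(45, 11); mean ≈ 0.8036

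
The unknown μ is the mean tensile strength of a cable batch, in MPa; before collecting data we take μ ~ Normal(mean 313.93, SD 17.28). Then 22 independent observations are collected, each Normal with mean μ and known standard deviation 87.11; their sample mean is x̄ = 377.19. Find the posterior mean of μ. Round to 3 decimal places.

Posterior mean ≈ 343.283

With known σ, the Normal prior is conjugate. Weight on the data is w = (n/σ²)/(n/σ² + 1/τ₀²) = 0.00289926/(0.00289926+0.00334898) = 0.46401.
Posterior mean = w·x̄ + (1−w)·μ₀ = 0.46401·377.19 + 0.53599·313.93 = 343.283.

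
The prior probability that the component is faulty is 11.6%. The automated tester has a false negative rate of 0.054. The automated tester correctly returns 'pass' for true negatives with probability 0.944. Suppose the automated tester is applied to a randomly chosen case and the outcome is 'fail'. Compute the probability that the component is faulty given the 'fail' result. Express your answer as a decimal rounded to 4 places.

Write H for 'the component is faulty'. Prior odds H:¬H = 0.116/0.884 = 0.13122. For the 'fail' outcome, the likelihood ratio is 0.946/0.056 = 16.893.
Posterior odds = 0.13122 × 16.893 = 2.2167, so P(H|E) = 2.2167/(1+2.2167) = 0.6891.

P(H | E) ≈ 0.6891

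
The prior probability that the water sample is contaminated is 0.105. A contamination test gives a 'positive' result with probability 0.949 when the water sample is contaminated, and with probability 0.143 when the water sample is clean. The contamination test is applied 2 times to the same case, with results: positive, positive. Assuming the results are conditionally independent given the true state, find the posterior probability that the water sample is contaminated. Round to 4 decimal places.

Posterior P(H) ≈ 0.8378

Let H be the event that the water sample is contaminated; start with P(H) = 0.105. P('positive'|H) = 0.949, P('positive'|¬H) = 0.143.
Update on result 1 ('positive'): P(H) ← 0.949·0.1050 / (0.949·0.1050 + 0.143·0.8950) = 0.099645/0.22763 = 0.4377.
Update on result 2 ('positive'): P(H) ← 0.949·0.4377 / (0.949·0.4377 + 0.143·0.5623) = 0.41542/0.49583 = 0.8378.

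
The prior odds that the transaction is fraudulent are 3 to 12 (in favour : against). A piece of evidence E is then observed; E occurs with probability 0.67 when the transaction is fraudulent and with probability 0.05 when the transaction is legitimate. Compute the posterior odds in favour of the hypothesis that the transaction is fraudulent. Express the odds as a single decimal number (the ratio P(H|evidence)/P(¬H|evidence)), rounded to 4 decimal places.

Prior odds = 3/12 = 0.25000. In log-odds, ln(0.25000) = -1.3863.
Add log likelihood ratio: ln(13.400) = 2.5953.
Posterior log-odds = 1.2090, so posterior odds = exp(1.2090) = 3.3500.

Posterior odds ≈ 3.3500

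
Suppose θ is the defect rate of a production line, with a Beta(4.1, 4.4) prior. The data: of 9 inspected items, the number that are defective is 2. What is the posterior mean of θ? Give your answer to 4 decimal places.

Posterior mean ≈ 0.3486

Observing 2 successes and 7 failures updates Beta(4.1, 4.4) by adding the success and failure counts to the two shape parameters: α = 4.1+2 = 6.1, β = 4.4+7 = 11.4.
E[θ | data] = 6.1/(6.1+11.4) = 0.3486.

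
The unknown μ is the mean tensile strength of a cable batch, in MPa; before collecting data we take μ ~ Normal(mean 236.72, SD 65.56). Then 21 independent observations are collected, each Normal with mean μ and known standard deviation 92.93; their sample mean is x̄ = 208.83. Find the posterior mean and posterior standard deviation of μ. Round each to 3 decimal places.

Posterior mean ≈ 211.265; posterior SD ≈ 19.373

Prior precision 1/τ₀² = 1/65.56² = 0.00023266; data precision n/σ² = 21/92.93² = 0.00243169.
Posterior precision = 0.00023266 + 0.00243169 = 0.00266435, giving posterior SD = 1/√0.00266435 = 19.373.
Posterior mean = (0.00023266·236.72 + 0.00243169·208.83) / 0.00266435 = 211.265.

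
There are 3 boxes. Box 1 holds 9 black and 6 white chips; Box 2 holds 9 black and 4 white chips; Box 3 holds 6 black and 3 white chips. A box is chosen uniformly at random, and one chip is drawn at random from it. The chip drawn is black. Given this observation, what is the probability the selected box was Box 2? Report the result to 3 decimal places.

Tabulate prior·likelihood by source: [1] prior 0.333333, lik 0.6, product 0.2000; [2] prior 0.333333, lik 0.6923, product 0.2308; [3] prior 0.333333, lik 0.6667, product 0.2222.
Normalizing constant = 0.65299; the posterior for Box 2 is its product over the sum, 0.2308/0.65299 = 0.353.

Posterior probability ≈ 0.353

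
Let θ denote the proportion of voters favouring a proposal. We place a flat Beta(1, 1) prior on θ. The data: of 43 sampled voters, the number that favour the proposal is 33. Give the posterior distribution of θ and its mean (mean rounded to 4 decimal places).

Observing 33 successes and 10 failures updates Beta(1, 1) by adding the success and failure counts to the two shape parameters: α = 1+33 = 34, β = 1+10 = 11.
Posterior mean = α/(α+β) = 34/45 = 0.7556.

Posterior: Beta(34, 11); mean ≈ 0.7556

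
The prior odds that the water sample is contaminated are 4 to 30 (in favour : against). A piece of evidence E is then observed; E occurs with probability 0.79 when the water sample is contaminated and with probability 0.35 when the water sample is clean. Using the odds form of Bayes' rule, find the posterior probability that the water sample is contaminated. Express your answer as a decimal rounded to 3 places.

Posterior probability ≈ 0.231

Prior odds = 4/30 = 0.13333.
Likelihood ratio for E = 0.79/0.35 = 2.2571.
Posterior odds = prior odds × LR = 0.30095.
Posterior probability = odds/(1+odds) = 0.30095/1.3010 = 0.231.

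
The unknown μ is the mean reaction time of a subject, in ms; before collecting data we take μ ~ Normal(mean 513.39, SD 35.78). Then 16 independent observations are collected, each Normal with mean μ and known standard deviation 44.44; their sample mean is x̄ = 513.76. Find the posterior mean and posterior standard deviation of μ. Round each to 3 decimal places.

Posterior mean ≈ 513.727; posterior SD ≈ 10.610

Prior precision 1/τ₀² = 1/35.78² = 0.00078112; data precision n/σ² = 16/44.44² = 0.00810162.
Posterior precision = 0.00078112 + 0.00810162 = 0.00888274, giving posterior SD = 1/√0.00888274 = 10.610.
Posterior mean = (0.00078112·513.39 + 0.00810162·513.76) / 0.00888274 = 513.727.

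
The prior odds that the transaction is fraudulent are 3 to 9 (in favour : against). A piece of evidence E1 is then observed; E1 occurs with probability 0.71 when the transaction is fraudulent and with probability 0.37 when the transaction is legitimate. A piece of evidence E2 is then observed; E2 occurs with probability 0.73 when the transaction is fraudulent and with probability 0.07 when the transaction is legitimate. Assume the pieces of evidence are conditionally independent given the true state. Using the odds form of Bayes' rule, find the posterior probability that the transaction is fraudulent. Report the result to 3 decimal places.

Prior odds = 3/9 = 0.33333. In log-odds, ln(0.33333) = -1.0986.
Add log likelihood ratios: ln(1.9189) + ln(10.429) = 2.9963.
Posterior log-odds = 1.8977, so posterior odds = exp(1.8977) = 6.6705. Converting, P(H|E) = 6.6705/7.6705 = 0.870.

Posterior probability ≈ 0.870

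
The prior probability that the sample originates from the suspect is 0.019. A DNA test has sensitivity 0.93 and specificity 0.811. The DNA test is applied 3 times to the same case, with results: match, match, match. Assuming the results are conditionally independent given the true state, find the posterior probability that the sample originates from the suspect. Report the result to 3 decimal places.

Let H be the event that the sample originates from the suspect; start with P(H) = 0.019. P('match'|H) = 0.93, P('match'|¬H) = 0.189.
Update on result 1 ('match'): P(H) ← 0.93·0.0190 / (0.93·0.0190 + 0.189·0.9810) = 0.017670/0.20308 = 0.0870.
Update on result 2 ('match'): P(H) ← 0.93·0.0870 / (0.93·0.0870 + 0.189·0.9130) = 0.080920/0.25347 = 0.3192.
Update on result 3 ('match'): P(H) ← 0.93·0.3192 / (0.93·0.3192 + 0.189·0.6808) = 0.29689/0.42556 = 0.6977.

Posterior P(H) ≈ 0.698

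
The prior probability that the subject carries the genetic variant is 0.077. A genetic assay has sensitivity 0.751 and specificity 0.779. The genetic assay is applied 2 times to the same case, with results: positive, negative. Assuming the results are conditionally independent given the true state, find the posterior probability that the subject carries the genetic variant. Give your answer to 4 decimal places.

Let H be the event that the subject carries the genetic variant; start with P(H) = 0.077. P('positive'|H) = 0.751, P('positive'|¬H) = 0.221.
Update on result 1 ('positive'): P(H) ← 0.751·0.0770 / (0.751·0.0770 + 0.221·0.9230) = 0.057827/0.26181 = 0.2209.
Update on result 2 ('negative'): P(H) ← 0.249·0.2209 / (0.249·0.2209 + 0.779·0.7791) = 0.054998/0.66194 = 0.0831.

Posterior P(H) ≈ 0.0831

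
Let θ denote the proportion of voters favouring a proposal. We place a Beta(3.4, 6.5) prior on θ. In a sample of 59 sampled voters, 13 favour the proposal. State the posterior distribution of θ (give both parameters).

Posterior: Beta(16.4, 52.5)

The binomial likelihood is conjugate to the Beta prior: with 13 successes and 46 failures, the posterior is Beta(3.4+13, 6.5+46) = Beta(16.4, 52.5).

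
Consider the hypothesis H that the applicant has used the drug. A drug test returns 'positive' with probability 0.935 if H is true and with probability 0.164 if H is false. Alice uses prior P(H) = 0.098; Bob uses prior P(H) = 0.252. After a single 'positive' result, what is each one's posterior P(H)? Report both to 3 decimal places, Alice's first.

The likelihood ratio for a 'positive' result is 0.935/0.164 = 5.7012.
Alice: prior odds 0.098/0.902 = 0.10865; posterior odds 0.61942; posterior probability 0.382.
Bob: prior odds 0.252/0.748 = 0.33690; posterior odds 1.9207; posterior probability 0.658.

Alice: 0.382; Bob: 0.658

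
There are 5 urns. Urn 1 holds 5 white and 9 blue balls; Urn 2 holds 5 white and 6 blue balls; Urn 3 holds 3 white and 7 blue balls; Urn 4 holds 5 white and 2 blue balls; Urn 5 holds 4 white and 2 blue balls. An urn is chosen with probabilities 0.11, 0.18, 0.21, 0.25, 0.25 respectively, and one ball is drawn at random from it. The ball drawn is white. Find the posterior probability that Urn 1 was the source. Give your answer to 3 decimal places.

Tabulate prior·likelihood by source: [1] prior 0.11, lik 0.3571, product 0.03929; [2] prior 0.18, lik 0.4545, product 0.08182; [3] prior 0.21, lik 0.3, product 0.06300; [4] prior 0.25, lik 0.7143, product 0.1786; [5] prior 0.25, lik 0.6667, product 0.1667.
Normalizing constant = 0.52934; the posterior for Urn 1 is its product over the sum, 0.03929/0.52934 = 0.074.

Posterior probability ≈ 0.074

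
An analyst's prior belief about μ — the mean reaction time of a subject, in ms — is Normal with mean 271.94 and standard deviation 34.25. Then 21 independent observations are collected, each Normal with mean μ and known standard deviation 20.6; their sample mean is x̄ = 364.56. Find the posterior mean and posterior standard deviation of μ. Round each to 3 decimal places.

With known σ, the Normal prior is conjugate. Weight on the data is w = (n/σ²)/(n/σ² + 1/τ₀²) = 0.0494863/(0.0494863+0.00085247) = 0.98307.
Posterior mean = w·x̄ + (1−w)·μ₀ = 0.98307·364.56 + 0.016935·271.94 = 362.992. Posterior variance = 1/(0.0494863+0.00085247) = 19.8654, so SD = 4.457.

Posterior mean ≈ 362.992; posterior SD ≈ 4.457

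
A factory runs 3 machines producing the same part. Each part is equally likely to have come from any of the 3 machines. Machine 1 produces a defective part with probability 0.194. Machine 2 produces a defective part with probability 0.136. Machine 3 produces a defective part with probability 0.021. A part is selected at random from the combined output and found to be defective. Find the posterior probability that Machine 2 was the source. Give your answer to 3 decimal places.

Tabulate prior·likelihood by source: [1] prior 0.333333, lik 0.194, product 0.06467; [2] prior 0.333333, lik 0.136, product 0.04533; [3] prior 0.333333, lik 0.021, product 0.007000.
Normalizing constant = 0.11700; the posterior for Machine 2 is its product over the sum, 0.04533/0.11700 = 0.387.

Posterior probability ≈ 0.387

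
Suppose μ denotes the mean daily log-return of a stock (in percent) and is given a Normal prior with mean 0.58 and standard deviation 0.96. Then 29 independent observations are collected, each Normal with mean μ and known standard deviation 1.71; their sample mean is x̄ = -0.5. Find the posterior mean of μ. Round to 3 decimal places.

Posterior mean ≈ -0.393

With known σ, the Normal prior is conjugate. Weight on the data is w = (n/σ²)/(n/σ² + 1/τ₀²) = 9.91758/(9.91758+1.08507) = 0.90138.
Posterior mean = w·x̄ + (1−w)·μ₀ = 0.90138·-0.5 + 0.098619·0.58 = -0.393.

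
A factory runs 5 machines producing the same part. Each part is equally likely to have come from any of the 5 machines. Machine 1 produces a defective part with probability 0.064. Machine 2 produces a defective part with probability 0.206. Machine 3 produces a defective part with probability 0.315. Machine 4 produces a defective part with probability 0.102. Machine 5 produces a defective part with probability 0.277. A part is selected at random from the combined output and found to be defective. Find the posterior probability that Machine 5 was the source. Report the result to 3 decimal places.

Posterior probability ≈ 0.287

Tabulate prior·likelihood by source: [1] prior 0.2, lik 0.064, product 0.01280; [2] prior 0.2, lik 0.206, product 0.04120; [3] prior 0.2, lik 0.315, product 0.06300; [4] prior 0.2, lik 0.102, product 0.02040; [5] prior 0.2, lik 0.277, product 0.05540.
Normalizing constant = 0.19280; the posterior for Machine 5 is its product over the sum, 0.05540/0.19280 = 0.287.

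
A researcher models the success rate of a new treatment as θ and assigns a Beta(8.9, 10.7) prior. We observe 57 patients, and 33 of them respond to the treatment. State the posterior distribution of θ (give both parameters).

Posterior: Beta(41.9, 34.7)

Observing 33 successes and 24 failures updates Beta(8.9, 10.7) by adding the success and failure counts to the two shape parameters: α = 8.9+33 = 41.9, β = 10.7+24 = 34.7.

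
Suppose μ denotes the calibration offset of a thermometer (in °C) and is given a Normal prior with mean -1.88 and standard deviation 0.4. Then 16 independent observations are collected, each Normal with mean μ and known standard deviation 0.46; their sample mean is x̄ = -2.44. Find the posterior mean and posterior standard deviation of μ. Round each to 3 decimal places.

Posterior mean ≈ -2.397; posterior SD ≈ 0.111

With known σ, the Normal prior is conjugate. Weight on the data is w = (n/σ²)/(n/σ² + 1/τ₀²) = 75.6144/(75.6144+6.25000) = 0.92365.
Posterior mean = w·x̄ + (1−w)·μ₀ = 0.92365·-2.44 + 0.076346·-1.88 = -2.397. Posterior variance = 1/(75.6144+6.25000) = 0.0122153, so SD = 0.111.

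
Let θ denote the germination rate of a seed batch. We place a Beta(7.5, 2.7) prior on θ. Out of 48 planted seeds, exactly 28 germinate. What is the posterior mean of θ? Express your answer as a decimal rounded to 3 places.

Observing 28 successes and 20 failures updates Beta(7.5, 2.7) by adding the success and failure counts to the two shape parameters: α = 7.5+28 = 35.5, β = 2.7+20 = 22.7.
E[θ | data] = 35.5/(35.5+22.7) = 0.610.

Posterior mean ≈ 0.610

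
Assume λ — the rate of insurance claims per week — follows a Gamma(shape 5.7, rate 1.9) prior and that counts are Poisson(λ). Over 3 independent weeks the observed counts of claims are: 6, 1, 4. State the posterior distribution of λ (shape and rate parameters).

Total count ∑xᵢ = 11 over n = 3 weeks.
Gamma is conjugate to the Poisson likelihood: posterior is Gamma(shape = 5.7+11 = 16.7, rate = 1.9+3 = 4.9).

Posterior: Gamma(shape=16.7, rate=4.9)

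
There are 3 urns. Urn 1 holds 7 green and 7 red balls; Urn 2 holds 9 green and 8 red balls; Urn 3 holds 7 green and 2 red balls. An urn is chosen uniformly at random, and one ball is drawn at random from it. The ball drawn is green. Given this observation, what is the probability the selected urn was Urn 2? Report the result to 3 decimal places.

P(green|Urn 1) = 0.5; P(green|Urn 2) = 0.5294; P(green|Urn 3) = 0.7778.
Prior × likelihood for each source: 0.333333·0.5=0.1667, 0.333333·0.5294=0.1765, 0.333333·0.7778=0.2593. Summing gives P(green) = 0.60240.
P(Urn 2 | green) = 0.1765 / 0.60240 = 0.293.

Posterior probability ≈ 0.293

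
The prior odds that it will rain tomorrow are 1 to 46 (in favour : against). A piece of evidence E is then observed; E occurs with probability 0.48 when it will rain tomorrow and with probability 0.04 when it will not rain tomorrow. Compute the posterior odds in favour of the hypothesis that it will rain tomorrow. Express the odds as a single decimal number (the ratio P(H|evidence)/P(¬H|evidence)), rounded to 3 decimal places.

Posterior odds ≈ 0.261

Prior odds = 1/46 = 0.021739.
Likelihood ratio for E = 0.48/0.04 = 12.000.
Posterior odds = prior odds × LR = 0.26087.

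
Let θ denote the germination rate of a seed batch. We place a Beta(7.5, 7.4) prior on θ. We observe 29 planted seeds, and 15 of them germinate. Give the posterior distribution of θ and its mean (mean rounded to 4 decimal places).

Posterior: Beta(22.5, 21.4); mean ≈ 0.5125

Observing 15 successes and 14 failures updates Beta(7.5, 7.4) by adding the success and failure counts to the two shape parameters: α = 7.5+15 = 22.5, β = 7.4+14 = 21.4.
E[θ | data] = 22.5/(22.5+21.4) = 0.5125.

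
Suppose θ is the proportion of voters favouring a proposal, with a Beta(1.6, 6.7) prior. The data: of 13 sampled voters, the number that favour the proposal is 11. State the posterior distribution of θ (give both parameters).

Observing 11 successes and 2 failures updates Beta(1.6, 6.7) by adding the success and failure counts to the two shape parameters: α = 1.6+11 = 12.6, β = 6.7+2 = 8.7.

Posterior: Beta(12.6, 8.7)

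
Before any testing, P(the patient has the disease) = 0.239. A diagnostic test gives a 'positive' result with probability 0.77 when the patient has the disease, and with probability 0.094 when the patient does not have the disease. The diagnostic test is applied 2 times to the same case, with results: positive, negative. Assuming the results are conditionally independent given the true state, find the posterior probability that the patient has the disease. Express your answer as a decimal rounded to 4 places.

Let H be the event that the patient has the disease; start with P(H) = 0.239. P('positive'|H) = 0.77, P('positive'|¬H) = 0.094.
Update on result 1 ('positive'): P(H) ← 0.77·0.2390 / (0.77·0.2390 + 0.094·0.7610) = 0.18403/0.25556 = 0.7201.
Update on result 2 ('negative'): P(H) ← 0.23·0.7201 / (0.23·0.7201 + 0.906·0.2799) = 0.16562/0.41922 = 0.3951.

Posterior P(H) ≈ 0.3951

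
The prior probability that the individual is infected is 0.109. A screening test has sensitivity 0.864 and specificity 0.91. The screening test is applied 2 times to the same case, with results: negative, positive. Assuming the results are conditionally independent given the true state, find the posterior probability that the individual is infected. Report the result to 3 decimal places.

Posterior P(H) ≈ 0.149

With H the event that the individual is infected, the joint likelihood of the observed sequence is P(data|H) = 0.136·0.864 = 0.11750 and P(data|¬H) = 0.91·0.09 = 0.081900.
Bayes: P(H|data) = 0.109·0.11750 / (0.109·0.11750 + 0.891·0.081900) = 0.012808/0.085781 = 0.1493.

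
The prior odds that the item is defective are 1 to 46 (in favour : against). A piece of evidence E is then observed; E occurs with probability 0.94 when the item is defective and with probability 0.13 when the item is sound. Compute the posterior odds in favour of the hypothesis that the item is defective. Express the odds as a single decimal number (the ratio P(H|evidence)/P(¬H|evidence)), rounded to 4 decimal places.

Posterior odds ≈ 0.1572

Prior odds = 1/46 = 0.021739. In log-odds, ln(0.021739) = -3.8286.
Add log likelihood ratio: ln(7.2308) = 1.9783.
Posterior log-odds = -1.8503, so posterior odds = exp(-1.8503) = 0.15719.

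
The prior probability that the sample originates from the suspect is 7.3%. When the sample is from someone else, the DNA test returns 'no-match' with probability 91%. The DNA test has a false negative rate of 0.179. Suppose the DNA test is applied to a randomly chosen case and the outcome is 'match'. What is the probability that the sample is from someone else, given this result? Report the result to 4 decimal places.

P(¬H | E) ≈ 0.5819

Write H for 'the sample originates from the suspect'. Prior odds H:¬H = 0.073/0.927 = 0.078749. For the 'match' outcome, the likelihood ratio is 0.821/0.09 = 9.1222.
Posterior odds = 0.078749 × 9.1222 = 0.71836, so P(H|E) = 0.71836/(1+0.71836) = 0.4181. Then P(¬H|E) = 1 − 0.4181 = 0.5819.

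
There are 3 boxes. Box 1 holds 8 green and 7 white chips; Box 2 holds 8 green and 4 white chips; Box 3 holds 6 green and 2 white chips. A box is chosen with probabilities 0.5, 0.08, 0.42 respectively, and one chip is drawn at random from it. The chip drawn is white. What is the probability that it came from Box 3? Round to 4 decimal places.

Posterior probability ≈ 0.2877

Tabulate prior·likelihood by source: [1] prior 0.5, lik 0.4667, product 0.2333; [2] prior 0.08, lik 0.3333, product 0.02667; [3] prior 0.42, lik 0.25, product 0.1050.
Normalizing constant = 0.36500; the posterior for Box 3 is its product over the sum, 0.1050/0.36500 = 0.2877.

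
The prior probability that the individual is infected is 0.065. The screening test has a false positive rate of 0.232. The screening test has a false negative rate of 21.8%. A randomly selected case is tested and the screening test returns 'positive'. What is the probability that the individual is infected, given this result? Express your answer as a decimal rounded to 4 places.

Let H be the event that the individual is infected. P(H) = 0.065, so P(¬H) = 0.935. With E the 'positive' result, P(E|H) = 0.782 and P(E|¬H) = 0.232.
P(E) = 0.782·0.065 + 0.232·0.935 = 0.050830 + 0.21692 = 0.26775.
By Bayes' theorem, P(H|E) = 0.050830 / 0.26775 = 0.1898.

P(H | E) ≈ 0.1898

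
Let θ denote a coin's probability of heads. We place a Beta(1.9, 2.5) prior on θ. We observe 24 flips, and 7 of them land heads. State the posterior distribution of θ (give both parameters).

The binomial likelihood is conjugate to the Beta prior: with 7 successes and 17 failures, the posterior is Beta(1.9+7, 2.5+17) = Beta(8.9, 19.5).

Posterior: Beta(8.9, 19.5)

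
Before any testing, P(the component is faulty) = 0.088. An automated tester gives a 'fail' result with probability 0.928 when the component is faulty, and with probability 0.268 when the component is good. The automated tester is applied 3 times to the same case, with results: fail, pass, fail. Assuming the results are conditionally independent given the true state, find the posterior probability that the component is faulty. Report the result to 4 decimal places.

With H the event that the component is faulty, the joint likelihood of the observed sequence is P(data|H) = 0.928·0.072·0.928 = 0.062005 and P(data|¬H) = 0.268·0.732·0.268 = 0.052575.
Bayes: P(H|data) = 0.088·0.062005 / (0.088·0.062005 + 0.912·0.052575) = 0.0054565/0.053405 = 0.1022.

Posterior P(H) ≈ 0.1022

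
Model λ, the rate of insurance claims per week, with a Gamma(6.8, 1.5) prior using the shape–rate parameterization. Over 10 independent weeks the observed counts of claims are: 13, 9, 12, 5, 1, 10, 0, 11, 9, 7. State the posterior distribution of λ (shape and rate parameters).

Posterior: Gamma(shape=83.8, rate=11.5)

The Poisson likelihood adds the total count to the shape and the number of exposure periods to the rate. Here ∑xᵢ = 77 and n = 10, so shape 6.8→83.8 and rate 1.5→11.5.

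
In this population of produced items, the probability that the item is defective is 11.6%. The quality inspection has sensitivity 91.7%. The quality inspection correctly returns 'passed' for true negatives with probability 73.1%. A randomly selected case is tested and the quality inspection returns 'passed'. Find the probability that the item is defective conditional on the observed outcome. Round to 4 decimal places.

Let H be the event that the item is defective. P(H) = 0.116, so P(¬H) = 0.884. With E the 'passed' result, P(E|H) = 0.083 and P(E|¬H) = 0.731.
P(E) = 0.083·0.116 + 0.731·0.884 = 0.0096280 + 0.64620 = 0.65583.
By Bayes' theorem, P(H|E) = 0.0096280 / 0.65583 = 0.0147.

P(H | E) ≈ 0.0147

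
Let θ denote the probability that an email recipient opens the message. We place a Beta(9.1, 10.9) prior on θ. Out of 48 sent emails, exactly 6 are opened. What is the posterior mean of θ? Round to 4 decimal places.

The binomial likelihood is conjugate to the Beta prior: with 6 successes and 42 failures, the posterior is Beta(9.1+6, 10.9+42) = Beta(15.1, 52.9).
E[θ | data] = 15.1/(15.1+52.9) = 0.2221.

Posterior mean ≈ 0.2221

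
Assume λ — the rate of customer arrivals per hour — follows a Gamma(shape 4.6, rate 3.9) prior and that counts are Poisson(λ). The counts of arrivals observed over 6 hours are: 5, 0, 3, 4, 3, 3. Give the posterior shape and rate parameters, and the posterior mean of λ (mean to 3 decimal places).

The Poisson likelihood adds the total count to the shape and the number of exposure periods to the rate. Here ∑xᵢ = 18 and n = 6, so shape 4.6→22.6 and rate 3.9→9.9.
E[λ | data] = 22.6/9.9 = 2.283.

Posterior: Gamma(shape=22.6, rate=9.9); mean ≈ 2.283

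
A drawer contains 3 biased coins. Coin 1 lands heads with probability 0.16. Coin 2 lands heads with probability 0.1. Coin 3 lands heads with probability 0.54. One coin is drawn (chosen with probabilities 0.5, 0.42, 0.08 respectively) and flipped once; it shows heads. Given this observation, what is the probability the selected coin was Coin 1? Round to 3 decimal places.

Tabulate prior·likelihood by source: [1] prior 0.5, lik 0.16, product 0.08000; [2] prior 0.42, lik 0.1, product 0.04200; [3] prior 0.08, lik 0.54, product 0.04320.
Normalizing constant = 0.16520; the posterior for Coin 1 is its product over the sum, 0.08000/0.16520 = 0.484.

Posterior probability ≈ 0.484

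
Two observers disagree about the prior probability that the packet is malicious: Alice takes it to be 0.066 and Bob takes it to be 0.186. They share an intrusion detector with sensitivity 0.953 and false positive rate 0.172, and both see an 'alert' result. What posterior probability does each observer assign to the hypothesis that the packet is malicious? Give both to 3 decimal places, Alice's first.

The likelihood ratio for an 'alert' result is 0.953/0.172 = 5.5407.
Alice: prior odds 0.066/0.934 = 0.070664; posterior odds 0.39153; posterior probability 0.281.
Bob: prior odds 0.186/0.814 = 0.22850; posterior odds 1.2661; posterior probability 0.559.

Alice: 0.281; Bob: 0.559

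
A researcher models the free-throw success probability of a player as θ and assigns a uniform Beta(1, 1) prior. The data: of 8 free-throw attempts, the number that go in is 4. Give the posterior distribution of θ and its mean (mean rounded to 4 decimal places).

Posterior: Beta(5, 5); mean ≈ 0.5000

Observing 4 successes and 4 failures updates Beta(1, 1) by adding the success and failure counts to the two shape parameters: α = 1+4 = 5, β = 1+4 = 5.
Posterior mean = α/(α+β) = 5/10 = 0.5000.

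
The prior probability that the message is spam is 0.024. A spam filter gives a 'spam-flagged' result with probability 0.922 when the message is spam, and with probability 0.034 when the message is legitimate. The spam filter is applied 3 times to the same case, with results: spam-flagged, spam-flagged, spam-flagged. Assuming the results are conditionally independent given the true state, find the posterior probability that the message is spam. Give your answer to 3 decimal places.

Let H be the event that the message is spam; start with P(H) = 0.024. P('spam-flagged'|H) = 0.922, P('spam-flagged'|¬H) = 0.034.
Update on result 1 ('spam-flagged'): P(H) ← 0.922·0.0240 / (0.922·0.0240 + 0.034·0.9760) = 0.022128/0.055312 = 0.4001.
Update on result 2 ('spam-flagged'): P(H) ← 0.922·0.4001 / (0.922·0.4001 + 0.034·0.5999) = 0.36885/0.38925 = 0.9476.
Update on result 3 ('spam-flagged'): P(H) ← 0.922·0.9476 / (0.922·0.9476 + 0.034·0.0524) = 0.87368/0.87547 = 0.9980.

Posterior P(H) ≈ 0.998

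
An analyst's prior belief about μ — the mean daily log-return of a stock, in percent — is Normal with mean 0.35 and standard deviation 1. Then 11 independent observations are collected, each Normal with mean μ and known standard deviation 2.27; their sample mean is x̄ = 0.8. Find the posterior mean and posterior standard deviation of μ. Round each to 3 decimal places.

Posterior mean ≈ 0.656; posterior SD ≈ 0.565

With known σ, the Normal prior is conjugate. Weight on the data is w = (n/σ²)/(n/σ² + 1/τ₀²) = 2.13472/(2.13472+1.00000) = 0.68099.
Posterior mean = w·x̄ + (1−w)·μ₀ = 0.68099·0.8 + 0.31901·0.35 = 0.656. Posterior variance = 1/(2.13472+1.00000) = 0.319008, so SD = 0.565.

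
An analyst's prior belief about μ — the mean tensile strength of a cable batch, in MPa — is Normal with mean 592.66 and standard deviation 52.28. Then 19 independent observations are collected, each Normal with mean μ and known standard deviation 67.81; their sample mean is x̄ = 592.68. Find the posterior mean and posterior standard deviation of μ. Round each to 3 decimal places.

Prior precision 1/τ₀² = 1/52.28² = 0.00036587; data precision n/σ² = 19/67.81² = 0.00413206.
Posterior precision = 0.00036587 + 0.00413206 = 0.00449793, giving posterior SD = 1/√0.00449793 = 14.911.
Posterior mean = (0.00036587·592.66 + 0.00413206·592.68) / 0.00449793 = 592.678.

Posterior mean ≈ 592.678; posterior SD ≈ 14.911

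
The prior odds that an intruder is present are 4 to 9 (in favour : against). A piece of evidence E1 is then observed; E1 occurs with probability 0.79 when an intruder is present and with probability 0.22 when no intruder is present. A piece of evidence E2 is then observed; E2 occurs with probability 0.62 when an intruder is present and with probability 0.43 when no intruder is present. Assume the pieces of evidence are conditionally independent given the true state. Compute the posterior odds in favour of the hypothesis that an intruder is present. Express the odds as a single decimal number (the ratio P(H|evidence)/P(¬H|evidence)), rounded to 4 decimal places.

Posterior odds ≈ 2.3012

Prior odds = 4/9 = 0.44444. In log-odds, ln(0.44444) = -0.81093.
Add log likelihood ratios: ln(3.5909) + ln(1.4419) = 1.6443.
Posterior log-odds = 0.83341, so posterior odds = exp(0.83341) = 2.3012.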